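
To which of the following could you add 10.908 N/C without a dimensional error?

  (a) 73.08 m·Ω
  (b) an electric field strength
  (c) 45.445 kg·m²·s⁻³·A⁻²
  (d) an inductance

(b)

Reference: N·C⁻¹ = kg·m·s⁻²·(s·A)⁻¹ = kg·m·s⁻³·A⁻¹.
Each option:
  (a) Ω·m = V·A⁻¹·m = kg·m³·s⁻³·A⁻²
  (b) [electric field strength] = kg·m·s⁻³·A⁻¹  ← same
  (c) kg·m²·s⁻³·A⁻²
  (d) [inductance] = kg·m²·s⁻²·A⁻²
Only (b) matches kg·m·s⁻³·A⁻¹.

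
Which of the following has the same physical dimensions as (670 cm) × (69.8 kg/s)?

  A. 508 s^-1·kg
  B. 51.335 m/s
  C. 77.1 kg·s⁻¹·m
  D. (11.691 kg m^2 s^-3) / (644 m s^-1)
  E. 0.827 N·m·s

C.

Reference: [m] · [kg·s⁻¹] = kg·m·s⁻¹.
Each option:
  A. kg·s⁻¹
  B. m·s⁻¹
  C. kg·m·s⁻¹  ← same
  D. [kg·m²·s⁻³] / [m·s⁻¹] = kg·m·s⁻²
  E. N·m·s = kg·m·s⁻²·m·s = kg·m²·s⁻¹
Only C. matches kg·m·s⁻¹.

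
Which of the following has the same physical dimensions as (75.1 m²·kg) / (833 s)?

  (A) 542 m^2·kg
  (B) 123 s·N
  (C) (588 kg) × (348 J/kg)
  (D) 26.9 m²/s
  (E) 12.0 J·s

(E)

Reference: [kg·m²] / [s] = kg·m²·s⁻¹.
Each option:
  (A) kg·m²
  (B) N·s = kg·m·s⁻²·s = kg·m·s⁻¹
  (C) [kg] · [m²·s⁻²] = kg·m²·s⁻²
  (D) m²·s⁻¹
  (E) J·s = N·m·s = kg·m²·s⁻¹  ← same
Only (E) matches kg·m²·s⁻¹.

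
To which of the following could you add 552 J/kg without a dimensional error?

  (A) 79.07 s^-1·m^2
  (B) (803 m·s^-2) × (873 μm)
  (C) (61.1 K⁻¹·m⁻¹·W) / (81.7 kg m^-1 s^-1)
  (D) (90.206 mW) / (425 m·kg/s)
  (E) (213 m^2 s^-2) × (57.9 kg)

(B)

Reference: J·kg⁻¹ = N·m·kg⁻¹ = m²·s⁻².
Each option:
  (A) m²·s⁻¹
  (B) [m·s⁻²] · [m] = m²·s⁻²  ← same
  (C) [kg·m·s⁻³·K⁻¹] / [kg·m⁻¹·s⁻¹] = m²·s⁻²·K⁻¹
  (D) [kg·m²·s⁻³] / [kg·m·s⁻¹] = m·s⁻²
  (E) [m²·s⁻²] · [kg] = kg·m²·s⁻²
Only (B) matches m²·s⁻².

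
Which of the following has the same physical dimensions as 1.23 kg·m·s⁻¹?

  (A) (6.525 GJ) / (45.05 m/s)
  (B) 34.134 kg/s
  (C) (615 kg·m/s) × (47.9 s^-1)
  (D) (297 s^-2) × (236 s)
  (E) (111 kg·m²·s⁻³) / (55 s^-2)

(A)

Reference: kg·m·s⁻¹.
Each option:
  (A) [kg·m²·s⁻²] / [m·s⁻¹] = kg·m·s⁻¹  ← same
  (B) kg·s⁻¹
  (C) [kg·m·s⁻¹] · [s⁻¹] = kg·m·s⁻²
  (D) [s⁻²] · [s] = s⁻¹
  (E) [kg·m²·s⁻³] / [s⁻²] = kg·m²·s⁻¹
Only (A) matches kg·m·s⁻¹.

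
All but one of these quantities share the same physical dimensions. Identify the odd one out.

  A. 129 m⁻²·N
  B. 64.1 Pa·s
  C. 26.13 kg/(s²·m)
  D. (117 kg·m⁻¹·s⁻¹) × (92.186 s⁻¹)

Expand each in SI base units:
  A. N·m⁻² = kg·m·s⁻²·m⁻² = kg·m⁻¹·s⁻²
  B. Pa·s = N·m⁻²·s = kg·m⁻¹·s⁻¹
  C. kg·m⁻¹·s⁻²
  D. [kg·m⁻¹·s⁻¹] · [s⁻¹] = kg·m⁻¹·s⁻²
All reduce to kg·m⁻¹·s⁻² except B., which is kg·m⁻¹·s⁻¹.

B.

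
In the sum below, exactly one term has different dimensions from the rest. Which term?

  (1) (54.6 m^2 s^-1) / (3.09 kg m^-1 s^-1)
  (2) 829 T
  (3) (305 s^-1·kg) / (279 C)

Work out the base dimensions of each:
  (1) [m²·s⁻¹] / [kg·m⁻¹·s⁻¹] = kg⁻¹·m³
  (2) T = Wb·m⁻² = kg·s⁻²·A⁻¹
  (3) [kg·s⁻¹] / [s·A] = kg·s⁻²·A⁻¹
All reduce to kg·s⁻²·A⁻¹ except (1), which is kg⁻¹·m³.

(1)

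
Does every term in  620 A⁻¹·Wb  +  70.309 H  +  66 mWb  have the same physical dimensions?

No

Dimensions:
  620 A⁻¹·Wb:  Wb·A⁻¹ = V·s·A⁻¹ = kg·m²·s⁻²·A⁻²
  70.309 H:  H = V·s·A⁻¹ = kg·m²·s⁻²·A⁻²
  66 mWb:  Wb = V·s = kg·m²·s⁻²·A⁻¹
The terms do not share a single dimension (kg·m²·s⁻²·A⁻² vs kg·m²·s⁻²·A⁻¹).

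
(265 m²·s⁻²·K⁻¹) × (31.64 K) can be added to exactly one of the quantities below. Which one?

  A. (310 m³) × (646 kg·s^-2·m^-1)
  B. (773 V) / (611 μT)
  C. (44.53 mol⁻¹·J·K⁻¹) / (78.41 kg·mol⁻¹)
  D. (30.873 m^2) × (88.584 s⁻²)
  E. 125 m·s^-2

Reference: [m²·s⁻²·K⁻¹] · [K] = m²·s⁻².
Each option:
  A. [m³] · [kg·m⁻¹·s⁻²] = kg·m²·s⁻²
  B. [kg·m²·s⁻³·A⁻¹] / [kg·s⁻²·A⁻¹] = m²·s⁻¹
  C. [kg·m²·s⁻²·K⁻¹·mol⁻¹] / [kg·mol⁻¹] = m²·s⁻²·K⁻¹
  D. [m²] · [s⁻²] = m²·s⁻²  ← same
  E. m·s⁻²
Only D. matches m²·s⁻².

D.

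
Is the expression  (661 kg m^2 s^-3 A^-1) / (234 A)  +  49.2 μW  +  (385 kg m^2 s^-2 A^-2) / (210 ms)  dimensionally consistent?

No

In SI base units:
  (661 kg m^2 s^-3 A^-1) / (234 A):  [kg·m²·s⁻³·A⁻¹] / [A] = kg·m²·s⁻³·A⁻²
  49.2 μW:  W = J·s⁻¹ = kg·m²·s⁻³
  (385 kg m^2 s^-2 A^-2) / (210 ms):  [kg·m²·s⁻²·A⁻²] / [s] = kg·m²·s⁻³·A⁻²
The terms do not share a single dimension (kg·m²·s⁻³ vs kg·m²·s⁻³·A⁻²).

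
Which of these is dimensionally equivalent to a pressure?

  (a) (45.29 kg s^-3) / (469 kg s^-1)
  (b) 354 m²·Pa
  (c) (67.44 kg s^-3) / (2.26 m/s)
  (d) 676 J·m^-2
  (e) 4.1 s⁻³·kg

(c)

Reference: [pressure] = kg·m⁻¹·s⁻².
Each option:
  (a) [kg·s⁻³] / [kg·s⁻¹] = s⁻²
  (b) Pa·m² = N·m⁻²·m² = kg·m·s⁻²
  (c) [kg·s⁻³] / [m·s⁻¹] = kg·m⁻¹·s⁻²  ← same
  (d) J·m⁻² = N·m·m⁻² = kg·s⁻²
  (e) kg·s⁻³
Only (c) matches kg·m⁻¹·s⁻².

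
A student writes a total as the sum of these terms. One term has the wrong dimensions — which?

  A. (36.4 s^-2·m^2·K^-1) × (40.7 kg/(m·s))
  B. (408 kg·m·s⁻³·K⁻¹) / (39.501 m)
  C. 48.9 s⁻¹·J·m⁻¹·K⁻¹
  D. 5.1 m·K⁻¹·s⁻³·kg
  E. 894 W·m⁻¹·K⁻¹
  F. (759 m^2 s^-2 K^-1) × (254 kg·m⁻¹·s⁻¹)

Expand each in SI base units:
  A. [m²·s⁻²·K⁻¹] · [kg·m⁻¹·s⁻¹] = kg·m·s⁻³·K⁻¹
  B. [kg·m·s⁻³·K⁻¹] / [m] = kg·s⁻³·K⁻¹
  C. J·s⁻¹·m⁻¹·K⁻¹ = N·m·s⁻¹·m⁻¹·K⁻¹ = kg·m·s⁻³·K⁻¹
  D. kg·m·s⁻³·K⁻¹
  E. W·m⁻¹·K⁻¹ = J·s⁻¹·m⁻¹·K⁻¹ = kg·m·s⁻³·K⁻¹
  F. [m²·s⁻²·K⁻¹] · [kg·m⁻¹·s⁻¹] = kg·m·s⁻³·K⁻¹
All reduce to kg·m·s⁻³·K⁻¹ except B., which is kg·s⁻³·K⁻¹.

B.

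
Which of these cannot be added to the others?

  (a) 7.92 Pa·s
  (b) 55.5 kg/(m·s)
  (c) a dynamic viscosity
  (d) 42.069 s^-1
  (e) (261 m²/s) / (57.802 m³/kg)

(d)

Expand each in SI base units:
  (a) Pa·s = N·m⁻²·s = kg·m⁻¹·s⁻¹
  (b) kg·m⁻¹·s⁻¹
  (c) [dynamic viscosity] = kg·m⁻¹·s⁻¹
  (d) s⁻¹
  (e) [m²·s⁻¹] / [kg⁻¹·m³] = kg·m⁻¹·s⁻¹
All reduce to kg·m⁻¹·s⁻¹ except (d), which is s⁻¹.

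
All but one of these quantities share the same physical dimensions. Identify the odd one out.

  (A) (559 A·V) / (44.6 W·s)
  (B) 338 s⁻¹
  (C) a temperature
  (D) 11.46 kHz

Reduce each to base SI dimensions:
  (A) [kg·m²·s⁻³] / [kg·m²·s⁻²] = s⁻¹
  (B) s⁻¹
  (C) [temperature] = K
  (D) Hz = s⁻¹
All reduce to s⁻¹ except (C), which is K.

(C)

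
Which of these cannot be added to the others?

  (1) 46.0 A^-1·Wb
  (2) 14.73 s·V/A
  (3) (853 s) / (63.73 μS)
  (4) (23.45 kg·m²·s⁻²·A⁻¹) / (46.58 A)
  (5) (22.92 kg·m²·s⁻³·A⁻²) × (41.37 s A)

(5)

Work out the base dimensions of each:
  (1) Wb·A⁻¹ = V·s·A⁻¹ = kg·m²·s⁻²·A⁻²
  (2) V·s·A⁻¹ = J·C⁻¹·s·A⁻¹ = kg·m²·s⁻²·A⁻²
  (3) [s] / [kg⁻¹·m⁻²·s³·A²] = kg·m²·s⁻²·A⁻²
  (4) [kg·m²·s⁻²·A⁻¹] / [A] = kg·m²·s⁻²·A⁻²
  (5) [kg·m²·s⁻³·A⁻²] · [s·A] = kg·m²·s⁻²·A⁻¹
All reduce to kg·m²·s⁻²·A⁻² except (5), which is kg·m²·s⁻²·A⁻¹.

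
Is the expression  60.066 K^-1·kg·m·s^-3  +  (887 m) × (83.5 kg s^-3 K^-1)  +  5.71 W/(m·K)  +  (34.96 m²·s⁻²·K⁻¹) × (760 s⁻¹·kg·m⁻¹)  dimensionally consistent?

Yes

Expand each in SI base units:
  60.066 K^-1·kg·m·s^-3:  kg·m·s⁻³·K⁻¹
  (887 m) × (83.5 kg s^-3 K^-1):  [m] · [kg·s⁻³·K⁻¹] = kg·m·s⁻³·K⁻¹
  5.71 W/(m·K):  W·m⁻¹·K⁻¹ = J·s⁻¹·m⁻¹·K⁻¹ = kg·m·s⁻³·K⁻¹
  (34.96 m²·s⁻²·K⁻¹) × (760 s⁻¹·kg·m⁻¹):  [m²·s⁻²·K⁻¹] · [kg·m⁻¹·s⁻¹] = kg·m·s⁻³·K⁻¹
Every term reduces to kg·m·s⁻³·K⁻¹.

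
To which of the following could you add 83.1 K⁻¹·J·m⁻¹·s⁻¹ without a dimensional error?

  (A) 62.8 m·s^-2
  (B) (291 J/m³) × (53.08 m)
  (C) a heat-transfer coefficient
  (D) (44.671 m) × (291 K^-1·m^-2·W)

Reference: J·s⁻¹·m⁻¹·K⁻¹ = N·m·s⁻¹·m⁻¹·K⁻¹ = kg·m·s⁻³·K⁻¹.
Each option:
  (A) m·s⁻²
  (B) [kg·m⁻¹·s⁻²] · [m] = kg·s⁻²
  (C) [heat-transfer coefficient] = kg·s⁻³·K⁻¹
  (D) [m] · [kg·s⁻³·K⁻¹] = kg·m·s⁻³·K⁻¹  ← same
Only (D) matches kg·m·s⁻³·K⁻¹.

(D)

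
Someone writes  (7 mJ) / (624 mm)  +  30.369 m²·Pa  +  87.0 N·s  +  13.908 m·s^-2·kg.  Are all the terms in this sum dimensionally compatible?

Reduce each to base SI dimensions:
  (7 mJ) / (624 mm):  [kg·m²·s⁻²] / [m] = kg·m·s⁻²
  30.369 m²·Pa:  Pa·m² = N·m⁻²·m² = kg·m·s⁻²
  87.0 N·s:  N·s = kg·m·s⁻²·s = kg·m·s⁻¹
  13.908 m·s^-2·kg:  kg·m·s⁻²
The terms do not share a single dimension (kg·m·s⁻² vs kg·m·s⁻¹).

No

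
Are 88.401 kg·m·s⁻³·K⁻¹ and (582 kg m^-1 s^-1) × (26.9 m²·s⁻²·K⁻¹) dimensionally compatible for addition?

Yes

Expand each in SI base units:
  88.401 kg·m·s⁻³·K⁻¹:  kg·m·s⁻³·K⁻¹
  (582 kg m^-1 s^-1) × (26.9 m²·s⁻²·K⁻¹):  [kg·m⁻¹·s⁻¹] · [m²·s⁻²·K⁻¹] = kg·m·s⁻³·K⁻¹
Both are kg·m·s⁻³·K⁻¹, so they have the same dimensions and can be added.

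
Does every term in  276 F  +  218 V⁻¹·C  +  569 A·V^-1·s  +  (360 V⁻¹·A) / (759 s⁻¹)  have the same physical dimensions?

Reduce each to base SI dimensions:
  276 F:  F = C·V⁻¹ = kg⁻¹·m⁻²·s⁴·A²
  218 V⁻¹·C:  C·V⁻¹ = s·A·(J·C⁻¹)⁻¹ = kg⁻¹·m⁻²·s⁴·A²
  569 A·V^-1·s:  A·s·V⁻¹ = A·s·(J·C⁻¹)⁻¹ = kg⁻¹·m⁻²·s⁴·A²
  (360 V⁻¹·A) / (759 s⁻¹):  [kg⁻¹·m⁻²·s³·A²] / [s⁻¹] = kg⁻¹·m⁻²·s⁴·A²
Every term reduces to kg⁻¹·m⁻²·s⁴·A².

Yes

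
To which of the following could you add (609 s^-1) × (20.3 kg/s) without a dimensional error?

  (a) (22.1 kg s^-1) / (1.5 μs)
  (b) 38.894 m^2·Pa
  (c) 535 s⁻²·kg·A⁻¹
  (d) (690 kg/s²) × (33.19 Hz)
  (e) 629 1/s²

(a)

Reference: [s⁻¹] · [kg·s⁻¹] = kg·s⁻².
Each option:
  (a) [kg·s⁻¹] / [s] = kg·s⁻²  ← same
  (b) Pa·m² = N·m⁻²·m² = kg·m·s⁻²
  (c) kg·s⁻²·A⁻¹
  (d) [kg·s⁻²] · [s⁻¹] = kg·s⁻³
  (e) s⁻²
Only (a) matches kg·s⁻².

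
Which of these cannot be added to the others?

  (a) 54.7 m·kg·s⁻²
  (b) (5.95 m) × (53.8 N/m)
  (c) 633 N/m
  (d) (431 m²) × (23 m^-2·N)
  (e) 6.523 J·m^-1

Reduce each to base SI dimensions:
  (a) kg·m·s⁻²
  (b) [m] · [kg·s⁻²] = kg·m·s⁻²
  (c) N·m⁻¹ = kg·m·s⁻²·m⁻¹ = kg·s⁻²
  (d) [m²] · [kg·m⁻¹·s⁻²] = kg·m·s⁻²
  (e) J·m⁻¹ = N·m·m⁻¹ = kg·m·s⁻²
All reduce to kg·m·s⁻² except (c), which is kg·s⁻².

(c)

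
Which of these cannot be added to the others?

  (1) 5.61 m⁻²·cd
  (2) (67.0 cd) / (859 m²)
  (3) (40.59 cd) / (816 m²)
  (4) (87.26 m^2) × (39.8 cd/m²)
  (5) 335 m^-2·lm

Work out the base dimensions of each:
  (1) cd·m⁻² = m⁻²·cd
  (2) [cd] / [m²] = m⁻²·cd
  (3) [cd] / [m²] = m⁻²·cd
  (4) [m²] · [m⁻²·cd] = cd
  (5) lm·m⁻² = cd·m⁻² = m⁻²·cd
All reduce to m⁻²·cd except (4), which is cd.

(4)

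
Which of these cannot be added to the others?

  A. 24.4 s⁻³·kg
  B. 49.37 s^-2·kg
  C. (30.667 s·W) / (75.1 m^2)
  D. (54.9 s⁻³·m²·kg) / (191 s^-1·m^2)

A.

Work out the base dimensions of each:
  A. kg·s⁻³
  B. kg·s⁻²
  C. [kg·m²·s⁻²] / [m²] = kg·s⁻²
  D. [kg·m²·s⁻³] / [m²·s⁻¹] = kg·s⁻²
All reduce to kg·s⁻² except A., which is kg·s⁻³.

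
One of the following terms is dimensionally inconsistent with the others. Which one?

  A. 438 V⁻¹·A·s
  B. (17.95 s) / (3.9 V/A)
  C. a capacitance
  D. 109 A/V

D.

Reduce each to base SI dimensions:
  A. A·s·V⁻¹ = A·s·(J·C⁻¹)⁻¹ = kg⁻¹·m⁻²·s⁴·A²
  B. [s] / [kg·m²·s⁻³·A⁻²] = kg⁻¹·m⁻²·s⁴·A²
  C. [capacitance] = kg⁻¹·m⁻²·s⁴·A²
  D. A·V⁻¹ = A·(J·C⁻¹)⁻¹ = kg⁻¹·m⁻²·s³·A²
All reduce to kg⁻¹·m⁻²·s⁴·A² except D., which is kg⁻¹·m⁻²·s³·A².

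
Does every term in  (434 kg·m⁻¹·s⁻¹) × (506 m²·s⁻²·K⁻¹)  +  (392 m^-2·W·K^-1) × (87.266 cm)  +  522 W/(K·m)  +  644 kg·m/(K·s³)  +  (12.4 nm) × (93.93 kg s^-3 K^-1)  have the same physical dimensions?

Reduce each to base SI dimensions:
  (434 kg·m⁻¹·s⁻¹) × (506 m²·s⁻²·K⁻¹):  [kg·m⁻¹·s⁻¹] · [m²·s⁻²·K⁻¹] = kg·m·s⁻³·K⁻¹
  (392 m^-2·W·K^-1) × (87.266 cm):  [kg·s⁻³·K⁻¹] · [m] = kg·m·s⁻³·K⁻¹
  522 W/(K·m):  W·m⁻¹·K⁻¹ = J·s⁻¹·m⁻¹·K⁻¹ = kg·m·s⁻³·K⁻¹
  644 kg·m/(K·s³):  kg·m·s⁻³·K⁻¹
  (12.4 nm) × (93.93 kg s^-3 K^-1):  [m] · [kg·s⁻³·K⁻¹] = kg·m·s⁻³·K⁻¹
Every term reduces to kg·m·s⁻³·K⁻¹.

Yes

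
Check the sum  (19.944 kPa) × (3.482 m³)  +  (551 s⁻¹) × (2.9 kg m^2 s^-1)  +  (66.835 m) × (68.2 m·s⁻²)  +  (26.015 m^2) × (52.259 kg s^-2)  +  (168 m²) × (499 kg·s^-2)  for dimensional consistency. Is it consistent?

No

Reduce each to base SI dimensions:
  (19.944 kPa) × (3.482 m³):  [kg·m⁻¹·s⁻²] · [m³] = kg·m²·s⁻²
  (551 s⁻¹) × (2.9 kg m^2 s^-1):  [s⁻¹] · [kg·m²·s⁻¹] = kg·m²·s⁻²
  (66.835 m) × (68.2 m·s⁻²):  [m] · [m·s⁻²] = m²·s⁻²
  (26.015 m^2) × (52.259 kg s^-2):  [m²] · [kg·s⁻²] = kg·m²·s⁻²
  (168 m²) × (499 kg·s^-2):  [m²] · [kg·s⁻²] = kg·m²·s⁻²
The terms do not share a single dimension (kg·m²·s⁻² vs m²·s⁻²).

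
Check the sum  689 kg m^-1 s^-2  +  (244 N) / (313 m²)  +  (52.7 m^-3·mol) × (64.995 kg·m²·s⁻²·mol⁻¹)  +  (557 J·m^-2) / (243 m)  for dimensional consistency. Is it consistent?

Yes

In SI base units:
  689 kg m^-1 s^-2:  kg·m⁻¹·s⁻²
  (244 N) / (313 m²):  [kg·m·s⁻²] / [m²] = kg·m⁻¹·s⁻²
  (52.7 m^-3·mol) × (64.995 kg·m²·s⁻²·mol⁻¹):  [m⁻³·mol] · [kg·m²·s⁻²·mol⁻¹] = kg·m⁻¹·s⁻²
  (557 J·m^-2) / (243 m):  [kg·s⁻²] / [m] = kg·m⁻¹·s⁻²
Every term reduces to kg·m⁻¹·s⁻².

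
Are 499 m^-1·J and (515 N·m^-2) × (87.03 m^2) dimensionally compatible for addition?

Reduce each to base SI dimensions:
  499 m^-1·J:  J·m⁻¹ = N·m·m⁻¹ = kg·m·s⁻²
  (515 N·m^-2) × (87.03 m^2):  [kg·m⁻¹·s⁻²] · [m²] = kg·m·s⁻²
Both are kg·m·s⁻², so they have the same dimensions and can be added.

Yes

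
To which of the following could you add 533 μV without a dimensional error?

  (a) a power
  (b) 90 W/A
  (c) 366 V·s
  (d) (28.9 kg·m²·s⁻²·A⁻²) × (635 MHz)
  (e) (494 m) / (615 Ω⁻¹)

Reference: V = J·C⁻¹ = kg·m²·s⁻³·A⁻¹.
Each option:
  (a) [power] = kg·m²·s⁻³
  (b) W·A⁻¹ = J·s⁻¹·A⁻¹ = kg·m²·s⁻³·A⁻¹  ← same
  (c) V·s = J·C⁻¹·s = kg·m²·s⁻²·A⁻¹
  (d) [kg·m²·s⁻²·A⁻²] · [s⁻¹] = kg·m²·s⁻³·A⁻²
  (e) [m] / [kg⁻¹·m⁻²·s³·A²] = kg·m³·s⁻³·A⁻²
Only (b) matches kg·m²·s⁻³·A⁻¹.

(b)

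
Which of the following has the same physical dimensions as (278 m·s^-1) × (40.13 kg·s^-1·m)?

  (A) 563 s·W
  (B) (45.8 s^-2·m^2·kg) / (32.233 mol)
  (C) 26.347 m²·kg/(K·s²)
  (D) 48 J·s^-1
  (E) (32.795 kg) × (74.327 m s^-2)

Reference: [m·s⁻¹] · [kg·m·s⁻¹] = kg·m²·s⁻².
Each option:
  (A) W·s = J·s⁻¹·s = kg·m²·s⁻²  ← same
  (B) [kg·m²·s⁻²] / [mol] = kg·m²·s⁻²·mol⁻¹
  (C) kg·m²·s⁻²·K⁻¹
  (D) J·s⁻¹ = N·m·s⁻¹ = kg·m²·s⁻³
  (E) [kg] · [m·s⁻²] = kg·m·s⁻²
Only (A) matches kg·m²·s⁻².

(A)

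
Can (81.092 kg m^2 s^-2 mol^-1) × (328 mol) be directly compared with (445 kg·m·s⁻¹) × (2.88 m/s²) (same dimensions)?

No

Expand each in SI base units:
  (81.092 kg m^2 s^-2 mol^-1) × (328 mol):  [kg·m²·s⁻²·mol⁻¹] · [mol] = kg·m²·s⁻²
  (445 kg·m·s⁻¹) × (2.88 m/s²):  [kg·m·s⁻¹] · [m·s⁻²] = kg·m²·s⁻³
kg·m²·s⁻² ≠ kg·m²·s⁻³, so they cannot be added.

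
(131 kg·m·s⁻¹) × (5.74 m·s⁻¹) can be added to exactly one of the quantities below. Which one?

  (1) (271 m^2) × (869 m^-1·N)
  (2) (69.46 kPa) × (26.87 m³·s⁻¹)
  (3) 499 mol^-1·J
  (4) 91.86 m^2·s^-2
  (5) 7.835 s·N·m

(1)

Reference: [kg·m·s⁻¹] · [m·s⁻¹] = kg·m²·s⁻².
Each option:
  (1) [m²] · [kg·s⁻²] = kg·m²·s⁻²  ← same
  (2) [kg·m⁻¹·s⁻²] · [m³·s⁻¹] = kg·m²·s⁻³
  (3) J·mol⁻¹ = N·m·mol⁻¹ = kg·m²·s⁻²·mol⁻¹
  (4) m²·s⁻²
  (5) N·m·s = kg·m·s⁻²·m·s = kg·m²·s⁻¹
Only (1) matches kg·m²·s⁻².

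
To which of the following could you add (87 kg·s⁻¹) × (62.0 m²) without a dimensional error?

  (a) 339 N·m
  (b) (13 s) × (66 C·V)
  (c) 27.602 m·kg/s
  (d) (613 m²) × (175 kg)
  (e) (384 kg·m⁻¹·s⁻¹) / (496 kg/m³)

(b)

Reference: [kg·s⁻¹] · [m²] = kg·m²·s⁻¹.
Each option:
  (a) N·m = kg·m·s⁻²·m = kg·m²·s⁻²
  (b) [s] · [kg·m²·s⁻²] = kg·m²·s⁻¹  ← same
  (c) kg·m·s⁻¹
  (d) [m²] · [kg] = kg·m²
  (e) [kg·m⁻¹·s⁻¹] / [kg·m⁻³] = m²·s⁻¹
Only (b) matches kg·m²·s⁻¹.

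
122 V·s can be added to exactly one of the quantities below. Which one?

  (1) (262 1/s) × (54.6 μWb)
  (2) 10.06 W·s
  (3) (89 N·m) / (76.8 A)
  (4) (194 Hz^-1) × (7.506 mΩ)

Reference: V·s = J·C⁻¹·s = kg·m²·s⁻²·A⁻¹.
Each option:
  (1) [s⁻¹] · [kg·m²·s⁻²·A⁻¹] = kg·m²·s⁻³·A⁻¹
  (2) W·s = J·s⁻¹·s = kg·m²·s⁻²
  (3) [kg·m²·s⁻²] / [A] = kg·m²·s⁻²·A⁻¹  ← same
  (4) [s] · [kg·m²·s⁻³·A⁻²] = kg·m²·s⁻²·A⁻²
Only (3) matches kg·m²·s⁻²·A⁻¹.

(3)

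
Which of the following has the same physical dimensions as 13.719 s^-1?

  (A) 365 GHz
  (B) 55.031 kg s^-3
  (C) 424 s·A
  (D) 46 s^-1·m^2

(A)

Reference: s⁻¹.
Each option:
  (A) Hz = s⁻¹  ← same
  (B) kg·s⁻³
  (C) s·A
  (D) m²·s⁻¹
Only (A) matches s⁻¹.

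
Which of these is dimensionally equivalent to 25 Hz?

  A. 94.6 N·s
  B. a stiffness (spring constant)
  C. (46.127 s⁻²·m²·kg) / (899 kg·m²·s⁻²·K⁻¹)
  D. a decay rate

Reference: Hz = s⁻¹.
Each option:
  A. N·s = kg·m·s⁻²·s = kg·m·s⁻¹
  B. [stiffness (spring constant)] = kg·s⁻²
  C. [kg·m²·s⁻²] / [kg·m²·s⁻²·K⁻¹] = K
  D. [decay rate] = s⁻¹  ← same
Only D. matches s⁻¹.

D.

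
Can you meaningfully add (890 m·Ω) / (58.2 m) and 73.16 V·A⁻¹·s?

Dimensions:
  (890 m·Ω) / (58.2 m):  [kg·m³·s⁻³·A⁻²] / [m] = kg·m²·s⁻³·A⁻²
  73.16 V·A⁻¹·s:  V·s·A⁻¹ = J·C⁻¹·s·A⁻¹ = kg·m²·s⁻²·A⁻²
kg·m²·s⁻³·A⁻² ≠ kg·m²·s⁻²·A⁻², so they cannot be added.

No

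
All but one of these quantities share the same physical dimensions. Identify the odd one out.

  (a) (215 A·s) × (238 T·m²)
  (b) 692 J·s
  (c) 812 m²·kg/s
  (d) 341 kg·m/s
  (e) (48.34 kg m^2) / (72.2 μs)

(d)

Dimensions:
  (a) [s·A] · [kg·m²·s⁻²·A⁻¹] = kg·m²·s⁻¹
  (b) J·s = N·m·s = kg·m²·s⁻¹
  (c) kg·m²·s⁻¹
  (d) kg·m·s⁻¹
  (e) [kg·m²] / [s] = kg·m²·s⁻¹
All reduce to kg·m²·s⁻¹ except (d), which is kg·m·s⁻¹.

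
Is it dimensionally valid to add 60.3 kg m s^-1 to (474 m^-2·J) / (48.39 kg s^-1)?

Reduce each to base SI dimensions:
  60.3 kg m s^-1:  kg·m·s⁻¹
  (474 m^-2·J) / (48.39 kg s^-1):  [kg·s⁻²] / [kg·s⁻¹] = s⁻¹
kg·m·s⁻¹ ≠ s⁻¹, so they cannot be added.

No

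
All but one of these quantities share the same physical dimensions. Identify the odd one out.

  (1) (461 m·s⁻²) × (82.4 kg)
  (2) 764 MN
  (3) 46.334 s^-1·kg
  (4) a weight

(3)

Reduce each to base SI dimensions:
  (1) [m·s⁻²] · [kg] = kg·m·s⁻²
  (2) N = kg·m·s⁻²
  (3) kg·s⁻¹
  (4) [weight] = kg·m·s⁻²
All reduce to kg·m·s⁻² except (3), which is kg·s⁻¹.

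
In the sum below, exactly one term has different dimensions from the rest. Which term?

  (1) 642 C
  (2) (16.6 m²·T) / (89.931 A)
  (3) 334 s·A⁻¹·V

(1)

Reduce each to base SI dimensions:
  (1) C = s·A
  (2) [kg·m²·s⁻²·A⁻¹] / [A] = kg·m²·s⁻²·A⁻²
  (3) V·s·A⁻¹ = J·C⁻¹·s·A⁻¹ = kg·m²·s⁻²·A⁻²
All reduce to kg·m²·s⁻²·A⁻² except (1), which is s·A.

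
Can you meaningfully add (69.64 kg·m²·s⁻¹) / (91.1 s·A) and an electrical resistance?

No

Expand each in SI base units:
  (69.64 kg·m²·s⁻¹) / (91.1 s·A):  [kg·m²·s⁻¹] / [s·A] = kg·m²·s⁻²·A⁻¹
  an electrical resistance:  [electrical resistance] = kg·m²·s⁻³·A⁻²
kg·m²·s⁻²·A⁻¹ ≠ kg·m²·s⁻³·A⁻², so they cannot be added.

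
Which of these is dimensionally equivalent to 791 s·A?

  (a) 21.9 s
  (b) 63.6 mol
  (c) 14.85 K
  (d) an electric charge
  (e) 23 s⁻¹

Reference: A·s = s·A.
Each option:
  (a) s
  (b) mol
  (c) K
  (d) [electric charge] = s·A  ← same
  (e) s⁻¹
Only (d) matches s·A.

(d)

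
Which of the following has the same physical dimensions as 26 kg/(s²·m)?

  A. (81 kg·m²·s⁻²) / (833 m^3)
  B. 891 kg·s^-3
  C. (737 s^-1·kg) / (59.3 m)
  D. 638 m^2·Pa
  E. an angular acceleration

Reference: kg·m⁻¹·s⁻².
Each option:
  A. [kg·m²·s⁻²] / [m³] = kg·m⁻¹·s⁻²  ← same
  B. kg·s⁻³
  C. [kg·s⁻¹] / [m] = kg·m⁻¹·s⁻¹
  D. Pa·m² = N·m⁻²·m² = kg·m·s⁻²
  E. [angular acceleration] = s⁻²
Only A. matches kg·m⁻¹·s⁻².

A.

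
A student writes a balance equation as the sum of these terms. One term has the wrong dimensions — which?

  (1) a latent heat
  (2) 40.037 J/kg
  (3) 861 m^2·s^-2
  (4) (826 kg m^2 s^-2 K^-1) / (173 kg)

(4)

Work out the base dimensions of each:
  (1) [latent heat] = m²·s⁻²
  (2) J·kg⁻¹ = N·m·kg⁻¹ = m²·s⁻²
  (3) m²·s⁻²
  (4) [kg·m²·s⁻²·K⁻¹] / [kg] = m²·s⁻²·K⁻¹
All reduce to m²·s⁻² except (4), which is m²·s⁻²·K⁻¹.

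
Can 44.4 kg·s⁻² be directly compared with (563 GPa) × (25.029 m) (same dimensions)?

Reduce each to base SI dimensions:
  44.4 kg·s⁻²:  kg·s⁻²
  (563 GPa) × (25.029 m):  [kg·m⁻¹·s⁻²] · [m] = kg·s⁻²
Both are kg·s⁻², so they have the same dimensions and can be added.

Yes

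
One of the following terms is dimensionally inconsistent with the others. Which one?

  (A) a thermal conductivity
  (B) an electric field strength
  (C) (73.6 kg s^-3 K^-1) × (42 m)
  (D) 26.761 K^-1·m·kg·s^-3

(B)

Work out the base dimensions of each:
  (A) [thermal conductivity] = kg·m·s⁻³·K⁻¹
  (B) [electric field strength] = kg·m·s⁻³·A⁻¹
  (C) [kg·s⁻³·K⁻¹] · [m] = kg·m·s⁻³·K⁻¹
  (D) kg·m·s⁻³·K⁻¹
All reduce to kg·m·s⁻³·K⁻¹ except (B), which is kg·m·s⁻³·A⁻¹.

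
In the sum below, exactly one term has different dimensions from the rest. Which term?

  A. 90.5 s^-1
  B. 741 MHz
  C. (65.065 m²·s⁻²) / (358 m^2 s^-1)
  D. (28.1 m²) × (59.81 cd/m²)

D.

Reduce each to base SI dimensions:
  A. s⁻¹
  B. Hz = s⁻¹
  C. [m²·s⁻²] / [m²·s⁻¹] = s⁻¹
  D. [m²] · [m⁻²·cd] = cd
All reduce to s⁻¹ except D., which is cd.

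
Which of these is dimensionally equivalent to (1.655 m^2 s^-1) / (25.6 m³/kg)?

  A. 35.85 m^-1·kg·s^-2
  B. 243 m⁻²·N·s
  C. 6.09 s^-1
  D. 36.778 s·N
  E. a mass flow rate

Reference: [m²·s⁻¹] / [kg⁻¹·m³] = kg·m⁻¹·s⁻¹.
Each option:
  A. kg·m⁻¹·s⁻²
  B. N·s·m⁻² = kg·m·s⁻²·s·m⁻² = kg·m⁻¹·s⁻¹  ← same
  C. s⁻¹
  D. N·s = kg·m·s⁻²·s = kg·m·s⁻¹
  E. [mass flow rate] = kg·s⁻¹
Only B. matches kg·m⁻¹·s⁻¹.

B.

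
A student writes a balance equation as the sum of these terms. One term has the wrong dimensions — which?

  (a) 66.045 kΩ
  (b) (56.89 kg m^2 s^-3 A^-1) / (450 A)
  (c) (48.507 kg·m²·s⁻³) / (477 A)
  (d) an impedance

Expand each in SI base units:
  (a) Ω = V·A⁻¹ = kg·m²·s⁻³·A⁻²
  (b) [kg·m²·s⁻³·A⁻¹] / [A] = kg·m²·s⁻³·A⁻²
  (c) [kg·m²·s⁻³] / [A] = kg·m²·s⁻³·A⁻¹
  (d) [impedance] = kg·m²·s⁻³·A⁻²
All reduce to kg·m²·s⁻³·A⁻² except (c), which is kg·m²·s⁻³·A⁻¹.

(c)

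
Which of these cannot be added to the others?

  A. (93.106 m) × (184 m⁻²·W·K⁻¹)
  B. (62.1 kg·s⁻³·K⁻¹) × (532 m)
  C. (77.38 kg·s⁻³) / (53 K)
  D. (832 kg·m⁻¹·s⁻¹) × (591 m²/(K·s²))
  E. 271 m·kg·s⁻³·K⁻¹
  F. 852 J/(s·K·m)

Work out the base dimensions of each:
  A. [m] · [kg·s⁻³·K⁻¹] = kg·m·s⁻³·K⁻¹
  B. [kg·s⁻³·K⁻¹] · [m] = kg·m·s⁻³·K⁻¹
  C. [kg·s⁻³] / [K] = kg·s⁻³·K⁻¹
  D. [kg·m⁻¹·s⁻¹] · [m²·s⁻²·K⁻¹] = kg·m·s⁻³·K⁻¹
  E. kg·m·s⁻³·K⁻¹
  F. J·s⁻¹·m⁻¹·K⁻¹ = N·m·s⁻¹·m⁻¹·K⁻¹ = kg·m·s⁻³·K⁻¹
All reduce to kg·m·s⁻³·K⁻¹ except C., which is kg·s⁻³·K⁻¹.

C.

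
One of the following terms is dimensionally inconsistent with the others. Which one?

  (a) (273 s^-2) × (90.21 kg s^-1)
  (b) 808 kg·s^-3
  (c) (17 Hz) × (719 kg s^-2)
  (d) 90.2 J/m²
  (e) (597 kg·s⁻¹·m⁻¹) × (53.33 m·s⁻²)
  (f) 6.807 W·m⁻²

Dimensions:
  (a) [s⁻²] · [kg·s⁻¹] = kg·s⁻³
  (b) kg·s⁻³
  (c) [s⁻¹] · [kg·s⁻²] = kg·s⁻³
  (d) J·m⁻² = N·m·m⁻² = kg·s⁻²
  (e) [kg·m⁻¹·s⁻¹] · [m·s⁻²] = kg·s⁻³
  (f) W·m⁻² = J·s⁻¹·m⁻² = kg·s⁻³
All reduce to kg·s⁻³ except (d), which is kg·s⁻².

(d)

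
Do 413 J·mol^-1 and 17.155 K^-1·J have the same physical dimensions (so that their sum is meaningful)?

No

Reduce each to base SI dimensions:
  413 J·mol^-1:  J·mol⁻¹ = N·m·mol⁻¹ = kg·m²·s⁻²·mol⁻¹
  17.155 K^-1·J:  J·K⁻¹ = N·m·K⁻¹ = kg·m²·s⁻²·K⁻¹
kg·m²·s⁻²·mol⁻¹ ≠ kg·m²·s⁻²·K⁻¹, so they cannot be added.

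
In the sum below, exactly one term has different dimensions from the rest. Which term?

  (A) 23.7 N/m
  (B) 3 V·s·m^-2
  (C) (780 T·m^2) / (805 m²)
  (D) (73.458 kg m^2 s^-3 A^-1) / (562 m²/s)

Work out the base dimensions of each:
  (A) N·m⁻¹ = kg·m·s⁻²·m⁻¹ = kg·s⁻²
  (B) V·s·m⁻² = J·C⁻¹·s·m⁻² = kg·s⁻²·A⁻¹
  (C) [kg·m²·s⁻²·A⁻¹] / [m²] = kg·s⁻²·A⁻¹
  (D) [kg·m²·s⁻³·A⁻¹] / [m²·s⁻¹] = kg·s⁻²·A⁻¹
All reduce to kg·s⁻²·A⁻¹ except (A), which is kg·s⁻².

(A)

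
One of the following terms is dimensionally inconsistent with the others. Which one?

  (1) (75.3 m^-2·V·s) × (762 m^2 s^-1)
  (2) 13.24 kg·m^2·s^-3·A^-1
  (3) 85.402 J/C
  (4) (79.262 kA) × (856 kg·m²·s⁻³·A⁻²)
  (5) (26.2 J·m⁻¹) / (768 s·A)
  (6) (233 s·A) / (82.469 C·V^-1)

Reduce each to base SI dimensions:
  (1) [kg·s⁻²·A⁻¹] · [m²·s⁻¹] = kg·m²·s⁻³·A⁻¹
  (2) kg·m²·s⁻³·A⁻¹
  (3) J·C⁻¹ = N·m·(s·A)⁻¹ = kg·m²·s⁻³·A⁻¹
  (4) [A] · [kg·m²·s⁻³·A⁻²] = kg·m²·s⁻³·A⁻¹
  (5) [kg·m·s⁻²] / [s·A] = kg·m·s⁻³·A⁻¹
  (6) [s·A] / [kg⁻¹·m⁻²·s⁴·A²] = kg·m²·s⁻³·A⁻¹
All reduce to kg·m²·s⁻³·A⁻¹ except (5), which is kg·m·s⁻³·A⁻¹.

(5)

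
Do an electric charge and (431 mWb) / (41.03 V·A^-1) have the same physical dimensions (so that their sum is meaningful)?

Yes

Expand each in SI base units:
  an electric charge:  [electric charge] = s·A
  (431 mWb) / (41.03 V·A^-1):  [kg·m²·s⁻²·A⁻¹] / [kg·m²·s⁻³·A⁻²] = s·A
Both are s·A, so they have the same dimensions and can be added.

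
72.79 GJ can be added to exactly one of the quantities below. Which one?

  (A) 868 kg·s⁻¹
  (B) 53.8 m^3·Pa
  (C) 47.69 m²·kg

Reference: J = N·m = kg·m²·s⁻².
Each option:
  (A) kg·s⁻¹
  (B) Pa·m³ = N·m⁻²·m³ = kg·m²·s⁻²  ← same
  (C) kg·m²
Only (B) matches kg·m²·s⁻².

(B)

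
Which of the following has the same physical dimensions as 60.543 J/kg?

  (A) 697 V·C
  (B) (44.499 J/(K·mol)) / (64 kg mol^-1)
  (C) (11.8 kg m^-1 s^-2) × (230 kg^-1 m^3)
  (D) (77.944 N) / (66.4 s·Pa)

Reference: J·kg⁻¹ = N·m·kg⁻¹ = m²·s⁻².
Each option:
  (A) C·V = s·A·J·C⁻¹ = kg·m²·s⁻²
  (B) [kg·m²·s⁻²·K⁻¹·mol⁻¹] / [kg·mol⁻¹] = m²·s⁻²·K⁻¹
  (C) [kg·m⁻¹·s⁻²] · [kg⁻¹·m³] = m²·s⁻²  ← same
  (D) [kg·m·s⁻²] / [kg·m⁻¹·s⁻¹] = m²·s⁻¹
Only (C) matches m²·s⁻².

(C)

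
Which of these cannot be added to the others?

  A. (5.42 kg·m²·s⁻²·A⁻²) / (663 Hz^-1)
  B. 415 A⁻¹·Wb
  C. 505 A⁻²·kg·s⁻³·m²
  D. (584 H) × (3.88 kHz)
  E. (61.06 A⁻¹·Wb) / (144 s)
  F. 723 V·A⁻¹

B.

Dimensions:
  A. [kg·m²·s⁻²·A⁻²] / [s] = kg·m²·s⁻³·A⁻²
  B. Wb·A⁻¹ = V·s·A⁻¹ = kg·m²·s⁻²·A⁻²
  C. kg·m²·s⁻³·A⁻²
  D. [kg·m²·s⁻²·A⁻²] · [s⁻¹] = kg·m²·s⁻³·A⁻²
  E. [kg·m²·s⁻²·A⁻²] / [s] = kg·m²·s⁻³·A⁻²
  F. V·A⁻¹ = J·C⁻¹·A⁻¹ = kg·m²·s⁻³·A⁻²
All reduce to kg·m²·s⁻³·A⁻² except B., which is kg·m²·s⁻²·A⁻².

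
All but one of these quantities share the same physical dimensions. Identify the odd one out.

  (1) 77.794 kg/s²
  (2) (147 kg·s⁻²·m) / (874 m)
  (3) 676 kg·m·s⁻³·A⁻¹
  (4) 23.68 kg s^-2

Expand each in SI base units:
  (1) kg·s⁻²
  (2) [kg·m·s⁻²] / [m] = kg·s⁻²
  (3) kg·m·s⁻³·A⁻¹
  (4) kg·s⁻²
All reduce to kg·s⁻² except (3), which is kg·m·s⁻³·A⁻¹.

(3)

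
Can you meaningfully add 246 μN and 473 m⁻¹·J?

Work out the base dimensions of each:
  246 μN:  N = kg·m·s⁻²
  473 m⁻¹·J:  J·m⁻¹ = N·m·m⁻¹ = kg·m·s⁻²
Both are kg·m·s⁻², so they have the same dimensions and can be added.

Yes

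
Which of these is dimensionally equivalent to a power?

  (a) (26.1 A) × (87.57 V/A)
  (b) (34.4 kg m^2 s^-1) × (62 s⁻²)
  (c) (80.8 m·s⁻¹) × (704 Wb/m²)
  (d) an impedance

Reference: [power] = kg·m²·s⁻³.
Each option:
  (a) [A] · [kg·m²·s⁻³·A⁻²] = kg·m²·s⁻³·A⁻¹
  (b) [kg·m²·s⁻¹] · [s⁻²] = kg·m²·s⁻³  ← same
  (c) [m·s⁻¹] · [kg·s⁻²·A⁻¹] = kg·m·s⁻³·A⁻¹
  (d) [impedance] = kg·m²·s⁻³·A⁻²
Only (b) matches kg·m²·s⁻³.

(b)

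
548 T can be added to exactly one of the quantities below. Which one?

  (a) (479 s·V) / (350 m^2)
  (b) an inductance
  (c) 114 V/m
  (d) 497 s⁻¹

Reference: T = Wb·m⁻² = kg·s⁻²·A⁻¹.
Each option:
  (a) [kg·m²·s⁻²·A⁻¹] / [m²] = kg·s⁻²·A⁻¹  ← same
  (b) [inductance] = kg·m²·s⁻²·A⁻²
  (c) V·m⁻¹ = J·C⁻¹·m⁻¹ = kg·m·s⁻³·A⁻¹
  (d) s⁻¹
Only (a) matches kg·s⁻²·A⁻¹.

(a)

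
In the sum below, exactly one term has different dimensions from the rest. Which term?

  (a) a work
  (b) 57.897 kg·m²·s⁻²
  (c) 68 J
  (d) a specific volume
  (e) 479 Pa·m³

(d)

In SI base units:
  (a) [work] = kg·m²·s⁻²
  (b) kg·m²·s⁻²
  (c) J = N·m = kg·m²·s⁻²
  (d) [specific volume] = kg⁻¹·m³
  (e) Pa·m³ = N·m⁻²·m³ = kg·m²·s⁻²
All reduce to kg·m²·s⁻² except (d), which is kg⁻¹·m³.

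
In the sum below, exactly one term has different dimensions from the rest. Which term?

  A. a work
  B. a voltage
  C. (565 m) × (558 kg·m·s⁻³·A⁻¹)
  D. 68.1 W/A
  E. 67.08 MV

Expand each in SI base units:
  A. [work] = kg·m²·s⁻²
  B. [voltage] = kg·m²·s⁻³·A⁻¹
  C. [m] · [kg·m·s⁻³·A⁻¹] = kg·m²·s⁻³·A⁻¹
  D. W·A⁻¹ = J·s⁻¹·A⁻¹ = kg·m²·s⁻³·A⁻¹
  E. V = J·C⁻¹ = kg·m²·s⁻³·A⁻¹
All reduce to kg·m²·s⁻³·A⁻¹ except A., which is kg·m²·s⁻².

A.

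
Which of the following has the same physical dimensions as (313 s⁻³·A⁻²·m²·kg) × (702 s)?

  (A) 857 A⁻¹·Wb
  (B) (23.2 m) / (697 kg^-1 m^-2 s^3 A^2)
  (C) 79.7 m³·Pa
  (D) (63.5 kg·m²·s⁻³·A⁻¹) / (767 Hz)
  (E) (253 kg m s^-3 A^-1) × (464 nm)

Reference: [kg·m²·s⁻³·A⁻²] · [s] = kg·m²·s⁻²·A⁻².
Each option:
  (A) Wb·A⁻¹ = V·s·A⁻¹ = kg·m²·s⁻²·A⁻²  ← same
  (B) [m] / [kg⁻¹·m⁻²·s³·A²] = kg·m³·s⁻³·A⁻²
  (C) Pa·m³ = N·m⁻²·m³ = kg·m²·s⁻²
  (D) [kg·m²·s⁻³·A⁻¹] / [s⁻¹] = kg·m²·s⁻²·A⁻¹
  (E) [kg·m·s⁻³·A⁻¹] · [m] = kg·m²·s⁻³·A⁻¹
Only (A) matches kg·m²·s⁻²·A⁻².

(A)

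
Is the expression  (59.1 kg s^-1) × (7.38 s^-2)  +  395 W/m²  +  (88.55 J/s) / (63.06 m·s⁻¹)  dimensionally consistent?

Expand each in SI base units:
  (59.1 kg s^-1) × (7.38 s^-2):  [kg·s⁻¹] · [s⁻²] = kg·s⁻³
  395 W/m²:  W·m⁻² = J·s⁻¹·m⁻² = kg·s⁻³
  (88.55 J/s) / (63.06 m·s⁻¹):  [kg·m²·s⁻³] / [m·s⁻¹] = kg·m·s⁻²
The terms do not share a single dimension (kg·m·s⁻² vs kg·s⁻³).

No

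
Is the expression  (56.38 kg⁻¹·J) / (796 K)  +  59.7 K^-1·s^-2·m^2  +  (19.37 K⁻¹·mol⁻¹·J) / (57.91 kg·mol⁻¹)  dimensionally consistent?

Yes

Dimensions:
  (56.38 kg⁻¹·J) / (796 K):  [m²·s⁻²] / [K] = m²·s⁻²·K⁻¹
  59.7 K^-1·s^-2·m^2:  m²·s⁻²·K⁻¹
  (19.37 K⁻¹·mol⁻¹·J) / (57.91 kg·mol⁻¹):  [kg·m²·s⁻²·K⁻¹·mol⁻¹] / [kg·mol⁻¹] = m²·s⁻²·K⁻¹
Every term reduces to m²·s⁻²·K⁻¹.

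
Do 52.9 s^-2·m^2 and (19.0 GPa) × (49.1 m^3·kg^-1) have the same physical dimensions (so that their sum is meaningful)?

Yes

Work out the base dimensions of each:
  52.9 s^-2·m^2:  m²·s⁻²
  (19.0 GPa) × (49.1 m^3·kg^-1):  [kg·m⁻¹·s⁻²] · [kg⁻¹·m³] = m²·s⁻²
Both are m²·s⁻², so they have the same dimensions and can be added.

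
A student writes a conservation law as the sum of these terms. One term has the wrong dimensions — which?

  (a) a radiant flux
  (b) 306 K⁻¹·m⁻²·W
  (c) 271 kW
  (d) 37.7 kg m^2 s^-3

(b)

Expand each in SI base units:
  (a) [radiant flux] = kg·m²·s⁻³
  (b) W·m⁻²·K⁻¹ = J·s⁻¹·m⁻²·K⁻¹ = kg·s⁻³·K⁻¹
  (c) W = J·s⁻¹ = kg·m²·s⁻³
  (d) kg·m²·s⁻³
All reduce to kg·m²·s⁻³ except (b), which is kg·s⁻³·K⁻¹.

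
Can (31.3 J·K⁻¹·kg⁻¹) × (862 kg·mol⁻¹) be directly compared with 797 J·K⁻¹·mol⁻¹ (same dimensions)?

Yes

In SI base units:
  (31.3 J·K⁻¹·kg⁻¹) × (862 kg·mol⁻¹):  [m²·s⁻²·K⁻¹] · [kg·mol⁻¹] = kg·m²·s⁻²·K⁻¹·mol⁻¹
  797 J·K⁻¹·mol⁻¹:  J·mol⁻¹·K⁻¹ = N·m·mol⁻¹·K⁻¹ = kg·m²·s⁻²·K⁻¹·mol⁻¹
Both are kg·m²·s⁻²·K⁻¹·mol⁻¹, so they have the same dimensions and can be added.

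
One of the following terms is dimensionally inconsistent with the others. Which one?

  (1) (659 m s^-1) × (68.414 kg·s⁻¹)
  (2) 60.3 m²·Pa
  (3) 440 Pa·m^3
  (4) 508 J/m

(3)

Reduce each to base SI dimensions:
  (1) [m·s⁻¹] · [kg·s⁻¹] = kg·m·s⁻²
  (2) Pa·m² = N·m⁻²·m² = kg·m·s⁻²
  (3) Pa·m³ = N·m⁻²·m³ = kg·m²·s⁻²
  (4) J·m⁻¹ = N·m·m⁻¹ = kg·m·s⁻²
All reduce to kg·m·s⁻² except (3), which is kg·m²·s⁻².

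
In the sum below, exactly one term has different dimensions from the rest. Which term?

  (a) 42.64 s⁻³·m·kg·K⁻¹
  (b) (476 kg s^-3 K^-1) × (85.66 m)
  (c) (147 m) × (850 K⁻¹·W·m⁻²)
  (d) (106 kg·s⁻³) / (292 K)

Reduce each to base SI dimensions:
  (a) kg·m·s⁻³·K⁻¹
  (b) [kg·s⁻³·K⁻¹] · [m] = kg·m·s⁻³·K⁻¹
  (c) [m] · [kg·s⁻³·K⁻¹] = kg·m·s⁻³·K⁻¹
  (d) [kg·s⁻³] / [K] = kg·s⁻³·K⁻¹
All reduce to kg·m·s⁻³·K⁻¹ except (d), which is kg·s⁻³·K⁻¹.

(d)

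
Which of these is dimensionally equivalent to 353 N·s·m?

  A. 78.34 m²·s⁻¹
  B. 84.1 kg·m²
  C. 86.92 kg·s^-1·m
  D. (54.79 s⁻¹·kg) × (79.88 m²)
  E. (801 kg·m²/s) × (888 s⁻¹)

D.

Reference: N·m·s = kg·m·s⁻²·m·s = kg·m²·s⁻¹.
Each option:
  A. m²·s⁻¹
  B. kg·m²
  C. kg·m·s⁻¹
  D. [kg·s⁻¹] · [m²] = kg·m²·s⁻¹  ← same
  E. [kg·m²·s⁻¹] · [s⁻¹] = kg·m²·s⁻²
Only D. matches kg·m²·s⁻¹.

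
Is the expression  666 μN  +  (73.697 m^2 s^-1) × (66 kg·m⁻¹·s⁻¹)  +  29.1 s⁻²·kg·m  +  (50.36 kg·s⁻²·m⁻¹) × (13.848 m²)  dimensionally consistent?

Yes

Expand each in SI base units:
  666 μN:  N = kg·m·s⁻²
  (73.697 m^2 s^-1) × (66 kg·m⁻¹·s⁻¹):  [m²·s⁻¹] · [kg·m⁻¹·s⁻¹] = kg·m·s⁻²
  29.1 s⁻²·kg·m:  kg·m·s⁻²
  (50.36 kg·s⁻²·m⁻¹) × (13.848 m²):  [kg·m⁻¹·s⁻²] · [m²] = kg·m·s⁻²
Every term reduces to kg·m·s⁻².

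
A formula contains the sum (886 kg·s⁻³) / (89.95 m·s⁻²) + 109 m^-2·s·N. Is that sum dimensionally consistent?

Reduce each to base SI dimensions:
  (886 kg·s⁻³) / (89.95 m·s⁻²):  [kg·s⁻³] / [m·s⁻²] = kg·m⁻¹·s⁻¹
  109 m^-2·s·N:  N·s·m⁻² = kg·m·s⁻²·s·m⁻² = kg·m⁻¹·s⁻¹
Both are kg·m⁻¹·s⁻¹, so they have the same dimensions and can be added.

Yes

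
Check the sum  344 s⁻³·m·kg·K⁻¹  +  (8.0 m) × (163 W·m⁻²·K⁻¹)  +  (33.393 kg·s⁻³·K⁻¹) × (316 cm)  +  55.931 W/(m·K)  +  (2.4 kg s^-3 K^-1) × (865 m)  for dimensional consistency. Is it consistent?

In SI base units:
  344 s⁻³·m·kg·K⁻¹:  kg·m·s⁻³·K⁻¹
  (8.0 m) × (163 W·m⁻²·K⁻¹):  [m] · [kg·s⁻³·K⁻¹] = kg·m·s⁻³·K⁻¹
  (33.393 kg·s⁻³·K⁻¹) × (316 cm):  [kg·s⁻³·K⁻¹] · [m] = kg·m·s⁻³·K⁻¹
  55.931 W/(m·K):  W·m⁻¹·K⁻¹ = J·s⁻¹·m⁻¹·K⁻¹ = kg·m·s⁻³·K⁻¹
  (2.4 kg s^-3 K^-1) × (865 m):  [kg·s⁻³·K⁻¹] · [m] = kg·m·s⁻³·K⁻¹
Every term reduces to kg·m·s⁻³·K⁻¹.

Yes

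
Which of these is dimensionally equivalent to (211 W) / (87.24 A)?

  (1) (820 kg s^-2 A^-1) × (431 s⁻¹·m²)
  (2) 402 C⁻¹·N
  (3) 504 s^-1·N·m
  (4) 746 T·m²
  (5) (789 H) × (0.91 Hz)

(1)

Reference: [kg·m²·s⁻³] / [A] = kg·m²·s⁻³·A⁻¹.
Each option:
  (1) [kg·s⁻²·A⁻¹] · [m²·s⁻¹] = kg·m²·s⁻³·A⁻¹  ← same
  (2) N·C⁻¹ = kg·m·s⁻²·(s·A)⁻¹ = kg·m·s⁻³·A⁻¹
  (3) N·m·s⁻¹ = kg·m·s⁻²·m·s⁻¹ = kg·m²·s⁻³
  (4) T·m² = Wb·m⁻²·m² = kg·m²·s⁻²·A⁻¹
  (5) [kg·m²·s⁻²·A⁻²] · [s⁻¹] = kg·m²·s⁻³·A⁻²
Only (1) matches kg·m²·s⁻³·A⁻¹.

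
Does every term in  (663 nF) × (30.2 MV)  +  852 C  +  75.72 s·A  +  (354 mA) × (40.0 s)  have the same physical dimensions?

Expand each in SI base units:
  (663 nF) × (30.2 MV):  [kg⁻¹·m⁻²·s⁴·A²] · [kg·m²·s⁻³·A⁻¹] = s·A
  852 C:  C = s·A
  75.72 s·A:  A·s = s·A
  (354 mA) × (40.0 s):  [A] · [s] = s·A
Every term reduces to s·A.

Yes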